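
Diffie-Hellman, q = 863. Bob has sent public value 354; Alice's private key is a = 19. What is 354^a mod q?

51

Shared key K = 354^19 mod 863.
354^1 ≡ 354 (mod 863)
354^2 = (354^1)^2 ≡ 354^2 = 125316 ≡ 181 (mod 863)
354^4 = (354^2)^2 ≡ 181^2 = 32761 ≡ 830 (mod 863)
354^8 = (354^4)^2 ≡ 830^2 = 688900 ≡ 226 (mod 863)
354^16 = (354^8)^2 ≡ 226^2 = 51076 ≡ 159 (mod 863)
354^19 = 354^16 · 354^2 · 354^1 ≡ 159 · 181 · 354 ≡ 51 (mod 863).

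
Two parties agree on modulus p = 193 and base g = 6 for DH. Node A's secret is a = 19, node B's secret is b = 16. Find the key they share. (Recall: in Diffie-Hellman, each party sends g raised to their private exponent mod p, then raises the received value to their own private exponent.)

Node A sends A = g^a mod p = 6^19 mod 193.
6^1 ≡ 6 (mod 193)
6^2 = (6^1)^2 ≡ 6^2 = 36 ≡ 36 (mod 193)
6^4 = (6^2)^2 ≡ 36^2 = 1296 ≡ 138 (mod 193)
6^8 = (6^4)^2 ≡ 138^2 = 19044 ≡ 130 (mod 193)
6^16 = (6^8)^2 ≡ 130^2 = 16900 ≡ 109 (mod 193)
6^19 = 6^16 · 6^2 · 6^1 ≡ 109 · 36 · 6 ≡ 191 (mod 193).
So A = 191. Node B then computes K = A^b mod p = 191^16 mod 193.
191^1 ≡ 191 (mod 193)
191^2 = (191^1)^2 ≡ 191^2 = 36481 ≡ 4 (mod 193)
191^4 = (191^2)^2 ≡ 4^2 = 16 ≡ 16 (mod 193)
191^8 = (191^4)^2 ≡ 16^2 = 256 ≡ 63 (mod 193)
191^16 = (191^8)^2 ≡ 63^2 = 3969 ≡ 109 (mod 193)

109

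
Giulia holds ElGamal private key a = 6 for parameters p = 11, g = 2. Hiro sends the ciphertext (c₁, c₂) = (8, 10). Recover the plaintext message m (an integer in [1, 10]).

7

Shared mask s = c₁^a mod p = 8^6 mod 11.
8^1 ≡ 8 (mod 11)
8^2 = (8^1)^2 ≡ 8^2 = 64 ≡ 9 (mod 11)
8^4 = (8^2)^2 ≡ 9^2 = 81 ≡ 4 (mod 11)
8^6 = 8^4 · 8^2 ≡ 4 · 9 ≡ 3 (mod 11).
So s = 3; s⁻¹ ≡ 4 (mod 11).
m = c₂ · s⁻¹ mod 11 = 10 · 4 mod 11 = 7.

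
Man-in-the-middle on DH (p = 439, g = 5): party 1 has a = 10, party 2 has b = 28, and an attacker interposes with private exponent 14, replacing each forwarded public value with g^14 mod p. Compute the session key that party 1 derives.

Party 1 receives an attacker's public value M = 5^14 mod 439 instead of the honest one.
5^1 ≡ 5 (mod 439)
5^2 = (5^1)^2 ≡ 5^2 = 25 ≡ 25 (mod 439)
5^4 = (5^2)^2 ≡ 25^2 = 625 ≡ 186 (mod 439)
5^8 = (5^4)^2 ≡ 186^2 = 34596 ≡ 354 (mod 439)
5^14 = 5^8 · 5^4 · 5^2 ≡ 354 · 186 · 25 ≡ 289 (mod 439).
So M = 289. Party 1 computes K = M^10 mod 439.
289^1 ≡ 289 (mod 439)
289^2 = (289^1)^2 ≡ 289^2 = 83521 ≡ 111 (mod 439)
289^4 = (289^2)^2 ≡ 111^2 = 12321 ≡ 29 (mod 439)
289^8 = (289^4)^2 ≡ 29^2 = 841 ≡ 402 (mod 439)
289^10 = 289^8 · 289^2 ≡ 402 · 111 ≡ 283 (mod 439).

283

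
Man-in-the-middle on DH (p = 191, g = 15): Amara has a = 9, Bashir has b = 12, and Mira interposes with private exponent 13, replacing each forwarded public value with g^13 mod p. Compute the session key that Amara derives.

9

Amara receives Mira's public value M = 15^13 mod 191 instead of the honest one.
15^1 ≡ 15 (mod 191)
15^2 = (15^1)^2 ≡ 15^2 = 225 ≡ 34 (mod 191)
15^4 = (15^2)^2 ≡ 34^2 = 1156 ≡ 10 (mod 191)
15^8 = (15^4)^2 ≡ 10^2 = 100 ≡ 100 (mod 191)
15^13 = 15^8 · 15^4 · 15^1 ≡ 100 · 10 · 15 ≡ 102 (mod 191).
So M = 102. Amara computes K = M^9 mod 191.
102^1 ≡ 102 (mod 191)
102^2 = (102^1)^2 ≡ 102^2 = 10404 ≡ 90 (mod 191)
102^4 = (102^2)^2 ≡ 90^2 = 8100 ≡ 78 (mod 191)
102^8 = (102^4)^2 ≡ 78^2 = 6084 ≡ 163 (mod 191)
102^9 = 102^8 · 102^1 ≡ 163 · 102 ≡ 9 (mod 191).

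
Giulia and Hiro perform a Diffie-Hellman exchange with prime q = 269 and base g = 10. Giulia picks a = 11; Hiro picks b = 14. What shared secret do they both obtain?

Hiro sends B = g^b mod q = 10^14 mod 269.
10^1 ≡ 10 (mod 269)
10^2 = (10^1)^2 ≡ 10^2 = 100 ≡ 100 (mod 269)
10^4 = (10^2)^2 ≡ 100^2 = 10000 ≡ 47 (mod 269)
10^8 = (10^4)^2 ≡ 47^2 = 2209 ≡ 57 (mod 269)
10^14 = 10^8 · 10^4 · 10^2 ≡ 57 · 47 · 100 ≡ 245 (mod 269).
So B = 245. Giulia then computes K = B^a mod q = 245^11 mod 269.
245^1 ≡ 245 (mod 269)
245^2 = (245^1)^2 ≡ 245^2 = 60025 ≡ 38 (mod 269)
245^4 = (245^2)^2 ≡ 38^2 = 1444 ≡ 99 (mod 269)
245^8 = (245^4)^2 ≡ 99^2 = 9801 ≡ 117 (mod 269)
245^11 = 245^8 · 245^2 · 245^1 ≡ 117 · 38 · 245 ≡ 89 (mod 269).

89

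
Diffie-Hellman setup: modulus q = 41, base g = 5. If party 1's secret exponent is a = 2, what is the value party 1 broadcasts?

Public value = 5^2 mod 41.
5^1 ≡ 5 (mod 41)
5^2 = (5^1)^2 ≡ 5^2 = 25 ≡ 25 (mod 41)

25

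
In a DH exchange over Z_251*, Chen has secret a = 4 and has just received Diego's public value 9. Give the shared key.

35

Shared key K = 9^4 mod 251.
9^1 ≡ 9 (mod 251)
9^2 = (9^1)^2 ≡ 9^2 = 81 ≡ 81 (mod 251)
9^4 = (9^2)^2 ≡ 81^2 = 6561 ≡ 35 (mod 251)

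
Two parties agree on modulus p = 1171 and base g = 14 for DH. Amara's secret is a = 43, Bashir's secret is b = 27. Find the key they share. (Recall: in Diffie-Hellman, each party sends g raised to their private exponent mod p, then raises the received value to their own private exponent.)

987

Bashir sends B = g^b mod p = 14^27 mod 1171.
14^1 ≡ 14 (mod 1171)
14^2 = (14^1)^2 ≡ 14^2 = 196 ≡ 196 (mod 1171)
14^4 = (14^2)^2 ≡ 196^2 = 38416 ≡ 944 (mod 1171)
14^8 = (14^4)^2 ≡ 944^2 = 891136 ≡ 5 (mod 1171)
14^16 = (14^8)^2 ≡ 5^2 = 25 ≡ 25 (mod 1171)
14^27 = 14^16 · 14^8 · 14^2 · 14^1 ≡ 25 · 5 · 196 · 14 ≡ 1068 (mod 1171).
So B = 1068. Amara then computes K = B^a mod p = 1068^43 mod 1171.
1068^1 ≡ 1068 (mod 1171)
1068^2 = (1068^1)^2 ≡ 1068^2 = 1140624 ≡ 70 (mod 1171)
1068^4 = (1068^2)^2 ≡ 70^2 = 4900 ≡ 216 (mod 1171)
1068^8 = (1068^4)^2 ≡ 216^2 = 46656 ≡ 987 (mod 1171)
1068^16 = (1068^8)^2 ≡ 987^2 = 974169 ≡ 1068 (mod 1171)
1068^32 = (1068^16)^2 ≡ 1068^2 = 1140624 ≡ 70 (mod 1171)
1068^43 = 1068^32 · 1068^8 · 1068^2 · 1068^1 ≡ 70 · 987 · 70 · 1068 ≡ 987 (mod 1171).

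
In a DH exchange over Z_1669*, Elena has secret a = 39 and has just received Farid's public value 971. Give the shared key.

Shared key K = 971^39 mod 1669.
971^1 ≡ 971 (mod 1669)
971^2 = (971^1)^2 ≡ 971^2 = 942841 ≡ 1525 (mod 1669)
971^4 = (971^2)^2 ≡ 1525^2 = 2325625 ≡ 708 (mod 1669)
971^8 = (971^4)^2 ≡ 708^2 = 501264 ≡ 564 (mod 1669)
971^16 = (971^8)^2 ≡ 564^2 = 318096 ≡ 986 (mod 1669)
971^32 = (971^16)^2 ≡ 986^2 = 972196 ≡ 838 (mod 1669)
971^39 = 971^32 · 971^4 · 971^2 · 971^1 ≡ 838 · 708 · 1525 · 971 ≡ 528 (mod 1669).

528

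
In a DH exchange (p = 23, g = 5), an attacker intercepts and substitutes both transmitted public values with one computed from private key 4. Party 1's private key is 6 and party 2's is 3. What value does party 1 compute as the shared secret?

Party 1 receives an attacker's public value M = 5^4 mod 23 instead of the honest one.
5^1 ≡ 5 (mod 23)
5^2 = (5^1)^2 ≡ 5^2 = 25 ≡ 2 (mod 23)
5^4 = (5^2)^2 ≡ 2^2 = 4 ≡ 4 (mod 23)
So M = 4. Party 1 computes K = M^6 mod 23.
4^1 ≡ 4 (mod 23)
4^2 = (4^1)^2 ≡ 4^2 = 16 ≡ 16 (mod 23)
4^4 = (4^2)^2 ≡ 16^2 = 256 ≡ 3 (mod 23)
4^6 = 4^4 · 4^2 ≡ 3 · 16 ≡ 2 (mod 23).

2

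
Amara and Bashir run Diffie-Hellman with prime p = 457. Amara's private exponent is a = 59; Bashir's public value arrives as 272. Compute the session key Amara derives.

50

Shared key K = 272^59 mod 457.
272^1 ≡ 272 (mod 457)
272^2 = (272^1)^2 ≡ 272^2 = 73984 ≡ 407 (mod 457)
272^4 = (272^2)^2 ≡ 407^2 = 165649 ≡ 215 (mod 457)
272^8 = (272^4)^2 ≡ 215^2 = 46225 ≡ 68 (mod 457)
272^16 = (272^8)^2 ≡ 68^2 = 4624 ≡ 54 (mod 457)
272^32 = (272^16)^2 ≡ 54^2 = 2916 ≡ 174 (mod 457)
272^59 = 272^32 · 272^16 · 272^8 · 272^2 · 272^1 ≡ 174 · 54 · 68 · 407 · 272 ≡ 50 (mod 457).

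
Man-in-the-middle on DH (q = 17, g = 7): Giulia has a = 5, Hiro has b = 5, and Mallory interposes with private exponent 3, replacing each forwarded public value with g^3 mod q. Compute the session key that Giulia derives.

Giulia receives Mallory's public value M = 7^3 mod 17 instead of the honest one.
7^1 ≡ 7 (mod 17)
7^2 = (7^1)^2 ≡ 7^2 = 49 ≡ 15 (mod 17)
7^3 = 7^2 · 7^1 ≡ 15 · 7 ≡ 3 (mod 17).
So M = 3. Giulia computes K = M^5 mod 17.
3^1 ≡ 3 (mod 17)
3^2 = (3^1)^2 ≡ 3^2 = 9 ≡ 9 (mod 17)
3^4 = (3^2)^2 ≡ 9^2 = 81 ≡ 13 (mod 17)
3^5 = 3^4 · 3^1 ≡ 13 · 3 ≡ 5 (mod 17).

5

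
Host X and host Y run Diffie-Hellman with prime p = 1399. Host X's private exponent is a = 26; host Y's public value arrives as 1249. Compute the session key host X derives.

164

Shared key K = 1249^26 mod 1399.
1249^1 ≡ 1249 (mod 1399)
1249^2 = (1249^1)^2 ≡ 1249^2 = 1560001 ≡ 116 (mod 1399)
1249^4 = (1249^2)^2 ≡ 116^2 = 13456 ≡ 865 (mod 1399)
1249^8 = (1249^4)^2 ≡ 865^2 = 748225 ≡ 1159 (mod 1399)
1249^16 = (1249^8)^2 ≡ 1159^2 = 1343281 ≡ 241 (mod 1399)
1249^26 = 1249^16 · 1249^8 · 1249^2 ≡ 241 · 1159 · 116 ≡ 164 (mod 1399).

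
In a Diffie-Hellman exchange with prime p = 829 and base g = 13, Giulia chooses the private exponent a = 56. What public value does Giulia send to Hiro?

Public value = 13^56 mod 829.
13^1 ≡ 13 (mod 829)
13^2 = (13^1)^2 ≡ 13^2 = 169 ≡ 169 (mod 829)
13^4 = (13^2)^2 ≡ 169^2 = 28561 ≡ 375 (mod 829)
13^8 = (13^4)^2 ≡ 375^2 = 140625 ≡ 524 (mod 829)
13^16 = (13^8)^2 ≡ 524^2 = 274576 ≡ 177 (mod 829)
13^32 = (13^16)^2 ≡ 177^2 = 31329 ≡ 656 (mod 829)
13^56 = 13^32 · 13^16 · 13^8 ≡ 656 · 177 · 524 ≡ 720 (mod 829).

720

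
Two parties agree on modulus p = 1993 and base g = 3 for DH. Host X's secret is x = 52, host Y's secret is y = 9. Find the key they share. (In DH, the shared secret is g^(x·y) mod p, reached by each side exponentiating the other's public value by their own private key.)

1775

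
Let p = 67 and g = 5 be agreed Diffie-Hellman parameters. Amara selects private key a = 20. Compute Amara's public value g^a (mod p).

Public value = 5^20 (mod 67).
5^1 ≡ 5 (mod 67)
5^2 = (5^1)^2 ≡ 5^2 = 25 ≡ 25 (mod 67)
5^4 = (5^2)^2 ≡ 25^2 = 625 ≡ 22 (mod 67)
5^8 = (5^4)^2 ≡ 22^2 = 484 ≡ 15 (mod 67)
5^16 = (5^8)^2 ≡ 15^2 = 225 ≡ 24 (mod 67)
5^20 = 5^16 · 5^4 ≡ 24 · 22 ≡ 59 (mod 67).

59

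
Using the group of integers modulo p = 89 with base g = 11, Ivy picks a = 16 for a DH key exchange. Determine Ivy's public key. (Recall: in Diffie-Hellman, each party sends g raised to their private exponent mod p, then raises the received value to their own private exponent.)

39

Public value = 11^16 (mod 89).
11^1 ≡ 11 (mod 89)
11^2 = (11^1)^2 ≡ 11^2 = 121 ≡ 32 (mod 89)
11^4 = (11^2)^2 ≡ 32^2 = 1024 ≡ 45 (mod 89)
11^8 = (11^4)^2 ≡ 45^2 = 2025 ≡ 67 (mod 89)
11^16 = (11^8)^2 ≡ 67^2 = 4489 ≡ 39 (mod 89)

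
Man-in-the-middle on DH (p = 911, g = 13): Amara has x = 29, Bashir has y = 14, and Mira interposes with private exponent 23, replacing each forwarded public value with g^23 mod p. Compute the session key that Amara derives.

328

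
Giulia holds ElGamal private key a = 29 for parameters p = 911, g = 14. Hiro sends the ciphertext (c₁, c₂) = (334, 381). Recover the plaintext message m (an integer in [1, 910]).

12

Shared mask s = c₁^a mod p = 334^29 mod 911.
334^1 ≡ 334 (mod 911)
334^2 = (334^1)^2 ≡ 334^2 = 111556 ≡ 414 (mod 911)
334^4 = (334^2)^2 ≡ 414^2 = 171396 ≡ 128 (mod 911)
334^8 = (334^4)^2 ≡ 128^2 = 16384 ≡ 897 (mod 911)
334^16 = (334^8)^2 ≡ 897^2 = 804609 ≡ 196 (mod 911)
334^29 = 334^16 · 334^8 · 334^4 · 334^1 ≡ 196 · 897 · 128 · 334 ≡ 715 (mod 911).
So s = 715; s⁻¹ ≡ 330 (mod 911).
m = c₂ · s⁻¹ mod 911 = 381 · 330 mod 911 = 12.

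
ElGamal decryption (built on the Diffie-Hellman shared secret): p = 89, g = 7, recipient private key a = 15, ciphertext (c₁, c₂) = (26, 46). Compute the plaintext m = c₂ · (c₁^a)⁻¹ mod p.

Shared mask s = c₁^a mod p = 26^15 mod 89.
26^1 ≡ 26 (mod 89)
26^2 = (26^1)^2 ≡ 26^2 = 676 ≡ 53 (mod 89)
26^4 = (26^2)^2 ≡ 53^2 = 2809 ≡ 50 (mod 89)
26^8 = (26^4)^2 ≡ 50^2 = 2500 ≡ 8 (mod 89)
26^15 = 26^8 · 26^4 · 26^2 · 26^1 ≡ 8 · 50 · 53 · 26 ≡ 23 (mod 89).
So s = 23; s⁻¹ ≡ 31 (mod 89).
m = c₂ · s⁻¹ mod 89 = 46 · 31 mod 89 = 2.

2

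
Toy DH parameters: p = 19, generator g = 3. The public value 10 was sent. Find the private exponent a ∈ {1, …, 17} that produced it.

11

Try successive powers of 3 modulo 19:
3^1 ≡ 3
3^2 ≡ 9
3^3 ≡ 8
3^4 ≡ 5
3^5 ≡ 15
3^6 ≡ 7
3^7 ≡ 2
3^8 ≡ 6
3^9 ≡ 18
3^10 ≡ 16
3^11 ≡ 10
Found: a = 11.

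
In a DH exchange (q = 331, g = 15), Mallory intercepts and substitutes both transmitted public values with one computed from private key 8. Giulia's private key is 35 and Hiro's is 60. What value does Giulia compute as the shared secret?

Giulia receives Mallory's public value M = 15^8 mod 331 instead of the honest one.
15^1 ≡ 15 (mod 331)
15^2 = (15^1)^2 ≡ 15^2 = 225 ≡ 225 (mod 331)
15^4 = (15^2)^2 ≡ 225^2 = 50625 ≡ 313 (mod 331)
15^8 = (15^4)^2 ≡ 313^2 = 97969 ≡ 324 (mod 331)
So M = 324. Giulia computes K = M^35 mod 331.
324^1 ≡ 324 (mod 331)
324^2 = (324^1)^2 ≡ 324^2 = 104976 ≡ 49 (mod 331)
324^4 = (324^2)^2 ≡ 49^2 = 2401 ≡ 84 (mod 331)
324^8 = (324^4)^2 ≡ 84^2 = 7056 ≡ 105 (mod 331)
324^16 = (324^8)^2 ≡ 105^2 = 11025 ≡ 102 (mod 331)
324^32 = (324^16)^2 ≡ 102^2 = 10404 ≡ 143 (mod 331)
324^35 = 324^32 · 324^2 · 324^1 ≡ 143 · 49 · 324 ≡ 270 (mod 331).

270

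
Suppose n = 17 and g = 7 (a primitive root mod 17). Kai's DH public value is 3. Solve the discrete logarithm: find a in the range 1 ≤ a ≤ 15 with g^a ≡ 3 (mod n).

Try successive powers of 7 modulo 17:
7^1 ≡ 7
7^2 ≡ 15
7^3 ≡ 3
Found: a = 3.

3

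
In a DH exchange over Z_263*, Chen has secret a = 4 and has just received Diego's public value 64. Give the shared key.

Shared key K = 64^4 mod 263.
64^1 ≡ 64 (mod 263)
64^2 = (64^1)^2 ≡ 64^2 = 4096 ≡ 151 (mod 263)
64^4 = (64^2)^2 ≡ 151^2 = 22801 ≡ 183 (mod 263)

183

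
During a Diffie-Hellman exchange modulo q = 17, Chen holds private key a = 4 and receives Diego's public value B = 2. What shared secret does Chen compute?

16

Shared key K = 2^4 mod 17.
2^1 ≡ 2 (mod 17)
2^2 = (2^1)^2 ≡ 2^2 = 4 ≡ 4 (mod 17)
2^4 = (2^2)^2 ≡ 4^2 = 16 ≡ 16 (mod 17)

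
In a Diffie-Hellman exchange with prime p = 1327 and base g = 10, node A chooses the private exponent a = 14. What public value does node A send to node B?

Public value = 10^14 mod 1327.
10^1 ≡ 10 (mod 1327)
10^2 = (10^1)^2 ≡ 10^2 = 100 ≡ 100 (mod 1327)
10^4 = (10^2)^2 ≡ 100^2 = 10000 ≡ 711 (mod 1327)
10^8 = (10^4)^2 ≡ 711^2 = 505521 ≡ 1261 (mod 1327)
10^14 = 10^8 · 10^4 · 10^2 ≡ 1261 · 711 · 100 ≡ 999 (mod 1327).

999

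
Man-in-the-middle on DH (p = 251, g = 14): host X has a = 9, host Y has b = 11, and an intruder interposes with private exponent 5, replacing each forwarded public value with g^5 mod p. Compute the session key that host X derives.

2

Host X receives an intruder's public value M = 14^5 mod 251 instead of the honest one.
14^1 ≡ 14 (mod 251)
14^2 = (14^1)^2 ≡ 14^2 = 196 ≡ 196 (mod 251)
14^4 = (14^2)^2 ≡ 196^2 = 38416 ≡ 13 (mod 251)
14^5 = 14^4 · 14^1 ≡ 13 · 14 ≡ 182 (mod 251).
So M = 182. Host X computes K = M^9 mod 251.
182^1 ≡ 182 (mod 251)
182^2 = (182^1)^2 ≡ 182^2 = 33124 ≡ 243 (mod 251)
182^4 = (182^2)^2 ≡ 243^2 = 59049 ≡ 64 (mod 251)
182^8 = (182^4)^2 ≡ 64^2 = 4096 ≡ 80 (mod 251)
182^9 = 182^8 · 182^1 ≡ 80 · 182 ≡ 2 (mod 251).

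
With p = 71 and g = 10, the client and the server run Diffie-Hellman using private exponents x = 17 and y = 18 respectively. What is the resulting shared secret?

The client sends A = g^x mod p = 10^17 mod 71.
10^1 ≡ 10 (mod 71)
10^2 = (10^1)^2 ≡ 10^2 = 100 ≡ 29 (mod 71)
10^4 = (10^2)^2 ≡ 29^2 = 841 ≡ 60 (mod 71)
10^8 = (10^4)^2 ≡ 60^2 = 3600 ≡ 50 (mod 71)
10^16 = (10^8)^2 ≡ 50^2 = 2500 ≡ 15 (mod 71)
10^17 = 10^16 · 10^1 ≡ 15 · 10 ≡ 8 (mod 71).
So A = 8. The server then computes K = A^y mod p = 8^18 mod 71.
8^1 ≡ 8 (mod 71)
8^2 = (8^1)^2 ≡ 8^2 = 64 ≡ 64 (mod 71)
8^4 = (8^2)^2 ≡ 64^2 = 4096 ≡ 49 (mod 71)
8^8 = (8^4)^2 ≡ 49^2 = 2401 ≡ 58 (mod 71)
8^16 = (8^8)^2 ≡ 58^2 = 3364 ≡ 27 (mod 71)
8^18 = 8^16 · 8^2 ≡ 27 · 64 ≡ 24 (mod 71).

24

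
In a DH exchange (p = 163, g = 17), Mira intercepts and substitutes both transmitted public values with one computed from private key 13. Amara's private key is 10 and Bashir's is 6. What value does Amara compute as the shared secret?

Amara receives Mira's public value M = 17^13 mod 163 instead of the honest one.
17^1 ≡ 17 (mod 163)
17^2 = (17^1)^2 ≡ 17^2 = 289 ≡ 126 (mod 163)
17^4 = (17^2)^2 ≡ 126^2 = 15876 ≡ 65 (mod 163)
17^8 = (17^4)^2 ≡ 65^2 = 4225 ≡ 150 (mod 163)
17^13 = 17^8 · 17^4 · 17^1 ≡ 150 · 65 · 17 ≡ 142 (mod 163).
So M = 142. Amara computes K = M^10 mod 163.
142^1 ≡ 142 (mod 163)
142^2 = (142^1)^2 ≡ 142^2 = 20164 ≡ 115 (mod 163)
142^4 = (142^2)^2 ≡ 115^2 = 13225 ≡ 22 (mod 163)
142^8 = (142^4)^2 ≡ 22^2 = 484 ≡ 158 (mod 163)
142^10 = 142^8 · 142^2 ≡ 158 · 115 ≡ 77 (mod 163).

77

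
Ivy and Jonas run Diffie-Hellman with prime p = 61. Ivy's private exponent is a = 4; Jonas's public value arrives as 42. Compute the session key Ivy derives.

Shared key K = 42^4 mod 61.
42^1 ≡ 42 (mod 61)
42^2 = (42^1)^2 ≡ 42^2 = 1764 ≡ 56 (mod 61)
42^4 = (42^2)^2 ≡ 56^2 = 3136 ≡ 25 (mod 61)

25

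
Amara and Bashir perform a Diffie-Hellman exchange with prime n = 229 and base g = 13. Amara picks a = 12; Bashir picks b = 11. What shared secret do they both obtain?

Bashir sends B = g^b mod n = 13^11 mod 229.
13^1 ≡ 13 (mod 229)
13^2 = (13^1)^2 ≡ 13^2 = 169 ≡ 169 (mod 229)
13^4 = (13^2)^2 ≡ 169^2 = 28561 ≡ 165 (mod 229)
13^8 = (13^4)^2 ≡ 165^2 = 27225 ≡ 203 (mod 229)
13^11 = 13^8 · 13^2 · 13^1 ≡ 203 · 169 · 13 ≡ 128 (mod 229).
So B = 128. Amara then computes K = B^a mod n = 128^12 mod 229.
128^1 ≡ 128 (mod 229)
128^2 = (128^1)^2 ≡ 128^2 = 16384 ≡ 125 (mod 229)
128^4 = (128^2)^2 ≡ 125^2 = 15625 ≡ 53 (mod 229)
128^8 = (128^4)^2 ≡ 53^2 = 2809 ≡ 61 (mod 229)
128^12 = 128^8 · 128^4 ≡ 61 · 53 ≡ 27 (mod 229).

27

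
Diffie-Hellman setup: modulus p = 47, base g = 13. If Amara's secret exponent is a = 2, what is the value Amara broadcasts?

28

Public value = 13^2 mod 47.
13^1 ≡ 13 (mod 47)
13^2 = (13^1)^2 ≡ 13^2 = 169 ≡ 28 (mod 47)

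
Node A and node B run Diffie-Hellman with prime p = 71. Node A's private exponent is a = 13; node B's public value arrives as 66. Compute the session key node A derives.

Shared key K = 66^13 mod 71.
66^1 ≡ 66 (mod 71)
66^2 = (66^1)^2 ≡ 66^2 = 4356 ≡ 25 (mod 71)
66^4 = (66^2)^2 ≡ 25^2 = 625 ≡ 57 (mod 71)
66^8 = (66^4)^2 ≡ 57^2 = 3249 ≡ 54 (mod 71)
66^13 = 66^8 · 66^4 · 66^1 ≡ 54 · 57 · 66 ≡ 17 (mod 71).

17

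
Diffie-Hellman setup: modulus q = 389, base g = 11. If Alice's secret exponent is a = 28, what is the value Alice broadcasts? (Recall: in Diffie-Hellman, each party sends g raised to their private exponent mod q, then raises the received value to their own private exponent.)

Public value = 11^28 mod 389.
11^1 ≡ 11 (mod 389)
11^2 = (11^1)^2 ≡ 11^2 = 121 ≡ 121 (mod 389)
11^4 = (11^2)^2 ≡ 121^2 = 14641 ≡ 248 (mod 389)
11^8 = (11^4)^2 ≡ 248^2 = 61504 ≡ 42 (mod 389)
11^16 = (11^8)^2 ≡ 42^2 = 1764 ≡ 208 (mod 389)
11^28 = 11^16 · 11^8 · 11^4 ≡ 208 · 42 · 248 ≡ 187 (mod 389).

187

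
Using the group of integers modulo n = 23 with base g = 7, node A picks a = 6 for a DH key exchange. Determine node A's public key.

4

Public value = 7^6 (mod 23).
7^1 ≡ 7 (mod 23)
7^2 = (7^1)^2 ≡ 7^2 = 49 ≡ 3 (mod 23)
7^4 = (7^2)^2 ≡ 3^2 = 9 ≡ 9 (mod 23)
7^6 = 7^4 · 7^2 ≡ 9 · 3 ≡ 4 (mod 23).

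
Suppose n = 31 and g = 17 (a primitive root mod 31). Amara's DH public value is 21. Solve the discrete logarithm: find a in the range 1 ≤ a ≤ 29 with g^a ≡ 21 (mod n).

17

Try successive powers of 17 modulo 31:
17^1 ≡ 17
17^2 ≡ 10
17^3 ≡ 15
17^4 ≡ 7
17^5 ≡ 26
17^6 ≡ 8
17^7 ≡ 12
17^8 ≡ 18
17^9 ≡ 27
17^10 ≡ 25
17^11 ≡ 22
17^12 ≡ 2
17^13 ≡ 3
17^14 ≡ 20
17^15 ≡ 30
17^16 ≡ 14
17^17 ≡ 21
Found: a = 17.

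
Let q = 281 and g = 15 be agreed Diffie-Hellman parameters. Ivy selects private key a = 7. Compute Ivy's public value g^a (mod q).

135

Public value = 15^7 (mod 281).
15^1 ≡ 15 (mod 281)
15^2 = (15^1)^2 ≡ 15^2 = 225 ≡ 225 (mod 281)
15^4 = (15^2)^2 ≡ 225^2 = 50625 ≡ 45 (mod 281)
15^7 = 15^4 · 15^2 · 15^1 ≡ 45 · 225 · 15 ≡ 135 (mod 281).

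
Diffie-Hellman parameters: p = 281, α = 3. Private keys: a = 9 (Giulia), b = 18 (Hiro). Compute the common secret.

80

Hiro sends B = α^b mod p = 3^18 mod 281.
3^1 ≡ 3 (mod 281)
3^2 = (3^1)^2 ≡ 3^2 = 9 ≡ 9 (mod 281)
3^4 = (3^2)^2 ≡ 9^2 = 81 ≡ 81 (mod 281)
3^8 = (3^4)^2 ≡ 81^2 = 6561 ≡ 98 (mod 281)
3^16 = (3^8)^2 ≡ 98^2 = 9604 ≡ 50 (mod 281)
3^18 = 3^16 · 3^2 ≡ 50 · 9 ≡ 169 (mod 281).
So B = 169. Giulia then computes K = B^a mod p = 169^9 mod 281.
169^1 ≡ 169 (mod 281)
169^2 = (169^1)^2 ≡ 169^2 = 28561 ≡ 180 (mod 281)
169^4 = (169^2)^2 ≡ 180^2 = 32400 ≡ 85 (mod 281)
169^8 = (169^4)^2 ≡ 85^2 = 7225 ≡ 200 (mod 281)
169^9 = 169^8 · 169^1 ≡ 200 · 169 ≡ 80 (mod 281).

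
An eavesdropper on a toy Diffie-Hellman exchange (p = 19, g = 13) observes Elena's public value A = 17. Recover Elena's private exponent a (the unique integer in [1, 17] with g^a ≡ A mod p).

Try successive powers of 13 modulo 19:
13^1 ≡ 13
13^2 ≡ 17
Found: a = 2.

2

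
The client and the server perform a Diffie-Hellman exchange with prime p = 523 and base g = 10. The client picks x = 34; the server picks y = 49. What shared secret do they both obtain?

The server sends B = g^y mod p = 10^49 mod 523.
10^1 ≡ 10 (mod 523)
10^2 = (10^1)^2 ≡ 10^2 = 100 ≡ 100 (mod 523)
10^4 = (10^2)^2 ≡ 100^2 = 10000 ≡ 63 (mod 523)
10^8 = (10^4)^2 ≡ 63^2 = 3969 ≡ 308 (mod 523)
10^16 = (10^8)^2 ≡ 308^2 = 94864 ≡ 201 (mod 523)
10^32 = (10^16)^2 ≡ 201^2 = 40401 ≡ 130 (mod 523)
10^49 = 10^32 · 10^16 · 10^1 ≡ 130 · 201 · 10 ≡ 323 (mod 523).
So B = 323. The client then computes K = B^x mod p = 323^34 mod 523.
323^1 ≡ 323 (mod 523)
323^2 = (323^1)^2 ≡ 323^2 = 104329 ≡ 252 (mod 523)
323^4 = (323^2)^2 ≡ 252^2 = 63504 ≡ 221 (mod 523)
323^8 = (323^4)^2 ≡ 221^2 = 48841 ≡ 202 (mod 523)
323^16 = (323^8)^2 ≡ 202^2 = 40804 ≡ 10 (mod 523)
323^32 = (323^16)^2 ≡ 10^2 = 100 ≡ 100 (mod 523)
323^34 = 323^32 · 323^2 ≡ 100 · 252 ≡ 96 (mod 523).

96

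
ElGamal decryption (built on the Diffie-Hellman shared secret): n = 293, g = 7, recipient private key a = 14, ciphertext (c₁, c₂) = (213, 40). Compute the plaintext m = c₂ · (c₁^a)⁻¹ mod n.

239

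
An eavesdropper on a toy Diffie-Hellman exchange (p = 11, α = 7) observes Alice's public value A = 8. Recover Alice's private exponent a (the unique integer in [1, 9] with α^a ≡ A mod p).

9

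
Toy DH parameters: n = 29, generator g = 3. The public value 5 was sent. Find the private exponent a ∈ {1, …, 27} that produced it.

10

Try successive powers of 3 modulo 29:
3^1 ≡ 3
3^2 ≡ 9
3^3 ≡ 27
3^4 ≡ 23
3^5 ≡ 11
3^6 ≡ 4
3^7 ≡ 12
3^8 ≡ 7
3^9 ≡ 21
3^10 ≡ 5
Found: a = 10.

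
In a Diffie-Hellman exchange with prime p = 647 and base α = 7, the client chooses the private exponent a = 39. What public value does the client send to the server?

Public value = 7^39 mod 647.
7^1 ≡ 7 (mod 647)
7^2 = (7^1)^2 ≡ 7^2 = 49 ≡ 49 (mod 647)
7^4 = (7^2)^2 ≡ 49^2 = 2401 ≡ 460 (mod 647)
7^8 = (7^4)^2 ≡ 460^2 = 211600 ≡ 31 (mod 647)
7^16 = (7^8)^2 ≡ 31^2 = 961 ≡ 314 (mod 647)
7^32 = (7^16)^2 ≡ 314^2 = 98596 ≡ 252 (mod 647)
7^39 = 7^32 · 7^4 · 7^2 · 7^1 ≡ 252 · 460 · 49 · 7 ≡ 469 (mod 647).

469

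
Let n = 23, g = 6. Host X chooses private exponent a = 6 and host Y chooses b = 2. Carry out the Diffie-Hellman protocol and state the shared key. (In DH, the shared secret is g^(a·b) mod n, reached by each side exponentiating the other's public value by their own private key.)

Host Y sends B = g^b mod n = 6^2 mod 23.
6^1 ≡ 6 (mod 23)
6^2 = (6^1)^2 ≡ 6^2 = 36 ≡ 13 (mod 23)
So B = 13. Host X then computes K = B^a mod n = 13^6 mod 23.
13^1 ≡ 13 (mod 23)
13^2 = (13^1)^2 ≡ 13^2 = 169 ≡ 8 (mod 23)
13^4 = (13^2)^2 ≡ 8^2 = 64 ≡ 18 (mod 23)
13^6 = 13^4 · 13^2 ≡ 18 · 8 ≡ 6 (mod 23).

6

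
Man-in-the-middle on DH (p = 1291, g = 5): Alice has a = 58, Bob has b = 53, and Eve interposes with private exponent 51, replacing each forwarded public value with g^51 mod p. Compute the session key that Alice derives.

Alice receives Eve's public value M = 5^51 mod 1291 instead of the honest one.
5^1 ≡ 5 (mod 1291)
5^2 = (5^1)^2 ≡ 5^2 = 25 ≡ 25 (mod 1291)
5^4 = (5^2)^2 ≡ 25^2 = 625 ≡ 625 (mod 1291)
5^8 = (5^4)^2 ≡ 625^2 = 390625 ≡ 743 (mod 1291)
5^16 = (5^8)^2 ≡ 743^2 = 552049 ≡ 792 (mod 1291)
5^32 = (5^16)^2 ≡ 792^2 = 627264 ≡ 1129 (mod 1291)
5^51 = 5^32 · 5^16 · 5^2 · 5^1 ≡ 1129 · 792 · 25 · 5 ≡ 93 (mod 1291).
So M = 93. Alice computes K = M^58 mod 1291.
93^1 ≡ 93 (mod 1291)
93^2 = (93^1)^2 ≡ 93^2 = 8649 ≡ 903 (mod 1291)
93^4 = (93^2)^2 ≡ 903^2 = 815409 ≡ 788 (mod 1291)
93^8 = (93^4)^2 ≡ 788^2 = 620944 ≡ 1264 (mod 1291)
93^16 = (93^8)^2 ≡ 1264^2 = 1597696 ≡ 729 (mod 1291)
93^32 = (93^16)^2 ≡ 729^2 = 531441 ≡ 840 (mod 1291)
93^58 = 93^32 · 93^16 · 93^8 · 93^2 ≡ 840 · 729 · 1264 · 903 ≡ 1080 (mod 1291).

1080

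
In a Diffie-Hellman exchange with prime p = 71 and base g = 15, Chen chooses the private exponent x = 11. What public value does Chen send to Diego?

Public value = 15^11 (mod 71).
15^1 ≡ 15 (mod 71)
15^2 = (15^1)^2 ≡ 15^2 = 225 ≡ 12 (mod 71)
15^4 = (15^2)^2 ≡ 12^2 = 144 ≡ 2 (mod 71)
15^8 = (15^4)^2 ≡ 2^2 = 4 ≡ 4 (mod 71)
15^11 = 15^8 · 15^2 · 15^1 ≡ 4 · 12 · 15 ≡ 10 (mod 71).

10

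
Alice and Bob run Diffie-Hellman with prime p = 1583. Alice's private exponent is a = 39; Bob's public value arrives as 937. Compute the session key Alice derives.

694

Shared key K = 937^39 mod 1583.
937^1 ≡ 937 (mod 1583)
937^2 = (937^1)^2 ≡ 937^2 = 877969 ≡ 987 (mod 1583)
937^4 = (937^2)^2 ≡ 987^2 = 974169 ≡ 624 (mod 1583)
937^8 = (937^4)^2 ≡ 624^2 = 389376 ≡ 1541 (mod 1583)
937^16 = (937^8)^2 ≡ 1541^2 = 2374681 ≡ 181 (mod 1583)
937^32 = (937^16)^2 ≡ 181^2 = 32761 ≡ 1101 (mod 1583)
937^39 = 937^32 · 937^4 · 937^2 · 937^1 ≡ 1101 · 624 · 987 · 937 ≡ 694 (mod 1583).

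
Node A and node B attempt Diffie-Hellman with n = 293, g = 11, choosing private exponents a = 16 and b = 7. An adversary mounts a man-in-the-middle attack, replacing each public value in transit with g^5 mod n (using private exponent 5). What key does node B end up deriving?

207

Node B receives an adversary's public value M = 11^5 mod 293 instead of the honest one.
11^1 ≡ 11 (mod 293)
11^2 = (11^1)^2 ≡ 11^2 = 121 ≡ 121 (mod 293)
11^4 = (11^2)^2 ≡ 121^2 = 14641 ≡ 284 (mod 293)
11^5 = 11^4 · 11^1 ≡ 284 · 11 ≡ 194 (mod 293).
So M = 194. Node B computes K = M^7 mod 293.
194^1 ≡ 194 (mod 293)
194^2 = (194^1)^2 ≡ 194^2 = 37636 ≡ 132 (mod 293)
194^4 = (194^2)^2 ≡ 132^2 = 17424 ≡ 137 (mod 293)
194^7 = 194^4 · 194^2 · 194^1 ≡ 137 · 132 · 194 ≡ 207 (mod 293).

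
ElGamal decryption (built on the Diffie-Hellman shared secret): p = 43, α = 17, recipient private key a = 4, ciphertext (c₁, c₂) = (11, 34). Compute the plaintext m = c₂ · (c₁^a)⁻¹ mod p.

18

Shared mask s = c₁^a mod p = 11^4 mod 43.
11^1 ≡ 11 (mod 43)
11^2 = (11^1)^2 ≡ 11^2 = 121 ≡ 35 (mod 43)
11^4 = (11^2)^2 ≡ 35^2 = 1225 ≡ 21 (mod 43)
So s = 21; s⁻¹ ≡ 41 (mod 43).
m = c₂ · s⁻¹ mod 43 = 34 · 41 mod 43 = 18.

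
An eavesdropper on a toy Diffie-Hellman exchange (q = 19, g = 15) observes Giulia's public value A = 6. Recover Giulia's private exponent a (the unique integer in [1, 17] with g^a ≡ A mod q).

Try successive powers of 15 modulo 19:
15^1 ≡ 15
15^2 ≡ 16
15^3 ≡ 12
15^4 ≡ 9
15^5 ≡ 2
15^6 ≡ 11
15^7 ≡ 13
15^8 ≡ 5
15^9 ≡ 18
15^10 ≡ 4
15^11 ≡ 3
15^12 ≡ 7
15^13 ≡ 10
15^14 ≡ 17
15^15 ≡ 8
15^16 ≡ 6
Found: a = 16.

16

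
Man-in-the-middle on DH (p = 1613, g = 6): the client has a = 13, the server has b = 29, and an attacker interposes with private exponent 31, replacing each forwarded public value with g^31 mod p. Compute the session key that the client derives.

1612

The client receives an attacker's public value M = 6^31 mod 1613 instead of the honest one.
6^1 ≡ 6 (mod 1613)
6^2 = (6^1)^2 ≡ 6^2 = 36 ≡ 36 (mod 1613)
6^4 = (6^2)^2 ≡ 36^2 = 1296 ≡ 1296 (mod 1613)
6^8 = (6^4)^2 ≡ 1296^2 = 1679616 ≡ 483 (mod 1613)
6^16 = (6^8)^2 ≡ 483^2 = 233289 ≡ 1017 (mod 1613)
6^31 = 6^16 · 6^8 · 6^4 · 6^2 · 6^1 ≡ 1017 · 483 · 1296 · 36 · 6 ≡ 597 (mod 1613).
So M = 597. The client computes K = M^13 mod 1613.
597^1 ≡ 597 (mod 1613)
597^2 = (597^1)^2 ≡ 597^2 = 356409 ≡ 1549 (mod 1613)
597^4 = (597^2)^2 ≡ 1549^2 = 2399401 ≡ 870 (mod 1613)
597^8 = (597^4)^2 ≡ 870^2 = 756900 ≡ 403 (mod 1613)
597^13 = 597^8 · 597^4 · 597^1 ≡ 403 · 870 · 597 ≡ 1612 (mod 1613).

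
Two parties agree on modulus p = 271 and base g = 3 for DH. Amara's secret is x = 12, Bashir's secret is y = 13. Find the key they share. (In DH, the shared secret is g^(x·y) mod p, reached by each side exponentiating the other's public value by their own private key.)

Amara sends A = g^x mod p = 3^12 mod 271.
3^1 ≡ 3 (mod 271)
3^2 = (3^1)^2 ≡ 3^2 = 9 ≡ 9 (mod 271)
3^4 = (3^2)^2 ≡ 9^2 = 81 ≡ 81 (mod 271)
3^8 = (3^4)^2 ≡ 81^2 = 6561 ≡ 57 (mod 271)
3^12 = 3^8 · 3^4 ≡ 57 · 81 ≡ 10 (mod 271).
So A = 10. Bashir then computes K = A^y mod p = 10^13 mod 271.
10^1 ≡ 10 (mod 271)
10^2 = (10^1)^2 ≡ 10^2 = 100 ≡ 100 (mod 271)
10^4 = (10^2)^2 ≡ 100^2 = 10000 ≡ 244 (mod 271)
10^8 = (10^4)^2 ≡ 244^2 = 59536 ≡ 187 (mod 271)
10^13 = 10^8 · 10^4 · 10^1 ≡ 187 · 244 · 10 ≡ 187 (mod 271).

187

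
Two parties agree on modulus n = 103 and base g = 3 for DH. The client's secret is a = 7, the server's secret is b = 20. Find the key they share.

81

The server sends B = g^b mod n = 3^20 mod 103.
3^1 ≡ 3 (mod 103)
3^2 = (3^1)^2 ≡ 3^2 = 9 ≡ 9 (mod 103)
3^4 = (3^2)^2 ≡ 9^2 = 81 ≡ 81 (mod 103)
3^8 = (3^4)^2 ≡ 81^2 = 6561 ≡ 72 (mod 103)
3^16 = (3^8)^2 ≡ 72^2 = 5184 ≡ 34 (mod 103)
3^20 = 3^16 · 3^4 ≡ 34 · 81 ≡ 76 (mod 103).
So B = 76. The client then computes K = B^a mod n = 76^7 mod 103.
76^1 ≡ 76 (mod 103)
76^2 = (76^1)^2 ≡ 76^2 = 5776 ≡ 8 (mod 103)
76^4 = (76^2)^2 ≡ 8^2 = 64 ≡ 64 (mod 103)
76^7 = 76^4 · 76^2 · 76^1 ≡ 64 · 8 · 76 ≡ 81 (mod 103).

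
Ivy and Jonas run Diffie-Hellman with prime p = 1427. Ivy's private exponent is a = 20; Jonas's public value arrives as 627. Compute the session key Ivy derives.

626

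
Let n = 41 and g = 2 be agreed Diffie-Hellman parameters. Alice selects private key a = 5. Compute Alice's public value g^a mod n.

32

Public value = 2^5 mod 41.
2^1 ≡ 2 (mod 41)
2^2 = (2^1)^2 ≡ 2^2 = 4 ≡ 4 (mod 41)
2^4 = (2^2)^2 ≡ 4^2 = 16 ≡ 16 (mod 41)
2^5 = 2^4 · 2^1 ≡ 16 · 2 ≡ 32 (mod 41).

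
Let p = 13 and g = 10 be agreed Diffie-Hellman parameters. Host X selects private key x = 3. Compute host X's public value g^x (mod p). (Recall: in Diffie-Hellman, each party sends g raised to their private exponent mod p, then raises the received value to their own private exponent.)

Public value = 10^3 (mod 13).
10^1 ≡ 10 (mod 13)
10^2 = (10^1)^2 ≡ 10^2 = 100 ≡ 9 (mod 13)
10^3 = 10^2 · 10^1 ≡ 9 · 10 ≡ 12 (mod 13).

12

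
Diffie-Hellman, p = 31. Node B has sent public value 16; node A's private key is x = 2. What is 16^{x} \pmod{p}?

8

Shared key K = 16^2 mod 31.
16^1 ≡ 16 (mod 31)
16^2 = (16^1)^2 ≡ 16^2 = 256 ≡ 8 (mod 31)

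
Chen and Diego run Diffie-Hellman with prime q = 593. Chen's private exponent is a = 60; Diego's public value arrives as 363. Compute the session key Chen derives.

Shared key K = 363^60 mod 593.
363^1 ≡ 363 (mod 593)
363^2 = (363^1)^2 ≡ 363^2 = 131769 ≡ 123 (mod 593)
363^4 = (363^2)^2 ≡ 123^2 = 15129 ≡ 304 (mod 593)
363^8 = (363^4)^2 ≡ 304^2 = 92416 ≡ 501 (mod 593)
363^16 = (363^8)^2 ≡ 501^2 = 251001 ≡ 162 (mod 593)
363^32 = (363^16)^2 ≡ 162^2 = 26244 ≡ 152 (mod 593)
363^60 = 363^32 · 363^16 · 363^8 · 363^4 ≡ 152 · 162 · 501 · 304 ≡ 76 (mod 593).

76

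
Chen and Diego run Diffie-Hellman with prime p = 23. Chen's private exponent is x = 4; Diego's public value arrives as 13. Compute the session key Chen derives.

18

Shared key K = 13^4 mod 23.
13^1 ≡ 13 (mod 23)
13^2 = (13^1)^2 ≡ 13^2 = 169 ≡ 8 (mod 23)
13^4 = (13^2)^2 ≡ 8^2 = 64 ≡ 18 (mod 23)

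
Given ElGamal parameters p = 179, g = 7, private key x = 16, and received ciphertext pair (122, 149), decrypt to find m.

Shared mask s = c₁^x mod p = 122^16 mod 179.
122^1 ≡ 122 (mod 179)
122^2 = (122^1)^2 ≡ 122^2 = 14884 ≡ 27 (mod 179)
122^4 = (122^2)^2 ≡ 27^2 = 729 ≡ 13 (mod 179)
122^8 = (122^4)^2 ≡ 13^2 = 169 ≡ 169 (mod 179)
122^16 = (122^8)^2 ≡ 169^2 = 28561 ≡ 100 (mod 179)
So s = 100; s⁻¹ ≡ 145 (mod 179).
m = c₂ · s⁻¹ mod 179 = 149 · 145 mod 179 = 125.

125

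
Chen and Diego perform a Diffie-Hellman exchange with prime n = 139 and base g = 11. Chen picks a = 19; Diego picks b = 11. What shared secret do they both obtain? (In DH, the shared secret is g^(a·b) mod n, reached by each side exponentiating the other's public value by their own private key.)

121

Chen sends A = g^a mod n = 11^19 mod 139.
11^1 ≡ 11 (mod 139)
11^2 = (11^1)^2 ≡ 11^2 = 121 ≡ 121 (mod 139)
11^4 = (11^2)^2 ≡ 121^2 = 14641 ≡ 46 (mod 139)
11^8 = (11^4)^2 ≡ 46^2 = 2116 ≡ 31 (mod 139)
11^16 = (11^8)^2 ≡ 31^2 = 961 ≡ 127 (mod 139)
11^19 = 11^16 · 11^2 · 11^1 ≡ 127 · 121 · 11 ≡ 13 (mod 139).
So A = 13. Diego then computes K = A^b mod n = 13^11 mod 139.
13^1 ≡ 13 (mod 139)
13^2 = (13^1)^2 ≡ 13^2 = 169 ≡ 30 (mod 139)
13^4 = (13^2)^2 ≡ 30^2 = 900 ≡ 66 (mod 139)
13^8 = (13^4)^2 ≡ 66^2 = 4356 ≡ 47 (mod 139)
13^11 = 13^8 · 13^2 · 13^1 ≡ 47 · 30 · 13 ≡ 121 (mod 139).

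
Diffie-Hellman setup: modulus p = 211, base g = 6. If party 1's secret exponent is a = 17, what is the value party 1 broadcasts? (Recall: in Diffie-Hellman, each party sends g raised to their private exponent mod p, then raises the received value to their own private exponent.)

37

Public value = 6^{17} \pmod{211}.
6^1 ≡ 6 (mod 211)
6^2 = (6^1)^2 ≡ 6^2 = 36 ≡ 36 (mod 211)
6^4 = (6^2)^2 ≡ 36^2 = 1296 ≡ 30 (mod 211)
6^8 = (6^4)^2 ≡ 30^2 = 900 ≡ 56 (mod 211)
6^16 = (6^8)^2 ≡ 56^2 = 3136 ≡ 182 (mod 211)
6^17 = 6^16 · 6^1 ≡ 182 · 6 ≡ 37 (mod 211).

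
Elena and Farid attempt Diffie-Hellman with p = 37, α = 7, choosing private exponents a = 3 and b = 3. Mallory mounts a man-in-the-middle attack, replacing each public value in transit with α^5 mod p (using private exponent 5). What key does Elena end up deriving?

26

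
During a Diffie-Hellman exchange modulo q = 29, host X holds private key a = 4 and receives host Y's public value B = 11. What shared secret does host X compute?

25

Shared key K = 11^4 mod 29.
11^1 ≡ 11 (mod 29)
11^2 = (11^1)^2 ≡ 11^2 = 121 ≡ 5 (mod 29)
11^4 = (11^2)^2 ≡ 5^2 = 25 ≡ 25 (mod 29)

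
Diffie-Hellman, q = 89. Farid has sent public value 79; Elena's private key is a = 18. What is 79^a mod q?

25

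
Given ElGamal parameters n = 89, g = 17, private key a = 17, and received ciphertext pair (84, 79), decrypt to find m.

Shared mask s = c₁^a mod n = 84^17 mod 89.
84^1 ≡ 84 (mod 89)
84^2 = (84^1)^2 ≡ 84^2 = 7056 ≡ 25 (mod 89)
84^4 = (84^2)^2 ≡ 25^2 = 625 ≡ 2 (mod 89)
84^8 = (84^4)^2 ≡ 2^2 = 4 ≡ 4 (mod 89)
84^16 = (84^8)^2 ≡ 4^2 = 16 ≡ 16 (mod 89)
84^17 = 84^16 · 84^1 ≡ 16 · 84 ≡ 9 (mod 89).
So s = 9; s⁻¹ ≡ 10 (mod 89).
m = c₂ · s⁻¹ mod 89 = 79 · 10 mod 89 = 78.

78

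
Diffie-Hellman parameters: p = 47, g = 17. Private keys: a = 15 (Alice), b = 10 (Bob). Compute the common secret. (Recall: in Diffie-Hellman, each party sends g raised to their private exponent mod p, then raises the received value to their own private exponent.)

8

Alice sends A = g^a mod p = 17^15 mod 47.
17^1 ≡ 17 (mod 47)
17^2 = (17^1)^2 ≡ 17^2 = 289 ≡ 7 (mod 47)
17^4 = (17^2)^2 ≡ 7^2 = 49 ≡ 2 (mod 47)
17^8 = (17^4)^2 ≡ 2^2 = 4 ≡ 4 (mod 47)
17^15 = 17^8 · 17^4 · 17^2 · 17^1 ≡ 4 · 2 · 7 · 17 ≡ 12 (mod 47).
So A = 12. Bob then computes K = A^b mod p = 12^10 mod 47.
12^1 ≡ 12 (mod 47)
12^2 = (12^1)^2 ≡ 12^2 = 144 ≡ 3 (mod 47)
12^4 = (12^2)^2 ≡ 3^2 = 9 ≡ 9 (mod 47)
12^8 = (12^4)^2 ≡ 9^2 = 81 ≡ 34 (mod 47)
12^10 = 12^8 · 12^2 ≡ 34 · 3 ≡ 8 (mod 47).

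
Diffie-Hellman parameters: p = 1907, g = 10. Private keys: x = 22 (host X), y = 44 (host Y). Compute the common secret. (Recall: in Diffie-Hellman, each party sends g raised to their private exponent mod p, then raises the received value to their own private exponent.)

861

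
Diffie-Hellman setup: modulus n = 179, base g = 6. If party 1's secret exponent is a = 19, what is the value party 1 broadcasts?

Public value = 6^19 (mod 179).
6^1 ≡ 6 (mod 179)
6^2 = (6^1)^2 ≡ 6^2 = 36 ≡ 36 (mod 179)
6^4 = (6^2)^2 ≡ 36^2 = 1296 ≡ 43 (mod 179)
6^8 = (6^4)^2 ≡ 43^2 = 1849 ≡ 59 (mod 179)
6^16 = (6^8)^2 ≡ 59^2 = 3481 ≡ 80 (mod 179)
6^19 = 6^16 · 6^2 · 6^1 ≡ 80 · 36 · 6 ≡ 96 (mod 179).

96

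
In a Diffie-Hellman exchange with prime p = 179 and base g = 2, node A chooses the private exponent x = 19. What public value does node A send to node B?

176

Public value = 2^19 mod 179.
2^1 ≡ 2 (mod 179)
2^2 = (2^1)^2 ≡ 2^2 = 4 ≡ 4 (mod 179)
2^4 = (2^2)^2 ≡ 4^2 = 16 ≡ 16 (mod 179)
2^8 = (2^4)^2 ≡ 16^2 = 256 ≡ 77 (mod 179)
2^16 = (2^8)^2 ≡ 77^2 = 5929 ≡ 22 (mod 179)
2^19 = 2^16 · 2^2 · 2^1 ≡ 22 · 4 · 2 ≡ 176 (mod 179).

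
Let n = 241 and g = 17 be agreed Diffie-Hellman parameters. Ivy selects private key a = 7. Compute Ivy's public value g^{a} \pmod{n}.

23

Public value = 17^{7} \pmod{241}.
17^1 ≡ 17 (mod 241)
17^2 = (17^1)^2 ≡ 17^2 = 289 ≡ 48 (mod 241)
17^4 = (17^2)^2 ≡ 48^2 = 2304 ≡ 135 (mod 241)
17^7 = 17^4 · 17^2 · 17^1 ≡ 135 · 48 · 17 ≡ 23 (mod 241).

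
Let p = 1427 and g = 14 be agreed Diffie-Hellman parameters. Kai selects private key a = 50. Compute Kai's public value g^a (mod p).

1301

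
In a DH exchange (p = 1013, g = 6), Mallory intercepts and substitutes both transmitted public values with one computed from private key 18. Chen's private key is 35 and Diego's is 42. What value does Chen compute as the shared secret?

478

Chen receives Mallory's public value M = 6^18 mod 1013 instead of the honest one.
6^1 ≡ 6 (mod 1013)
6^2 = (6^1)^2 ≡ 6^2 = 36 ≡ 36 (mod 1013)
6^4 = (6^2)^2 ≡ 36^2 = 1296 ≡ 283 (mod 1013)
6^8 = (6^4)^2 ≡ 283^2 = 80089 ≡ 62 (mod 1013)
6^16 = (6^8)^2 ≡ 62^2 = 3844 ≡ 805 (mod 1013)
6^18 = 6^16 · 6^2 ≡ 805 · 36 ≡ 616 (mod 1013).
So M = 616. Chen computes K = M^35 mod 1013.
616^1 ≡ 616 (mod 1013)
616^2 = (616^1)^2 ≡ 616^2 = 379456 ≡ 594 (mod 1013)
616^4 = (616^2)^2 ≡ 594^2 = 352836 ≡ 312 (mod 1013)
616^8 = (616^4)^2 ≡ 312^2 = 97344 ≡ 96 (mod 1013)
616^16 = (616^8)^2 ≡ 96^2 = 9216 ≡ 99 (mod 1013)
616^32 = (616^16)^2 ≡ 99^2 = 9801 ≡ 684 (mod 1013)
616^35 = 616^32 · 616^2 · 616^1 ≡ 684 · 594 · 616 ≡ 478 (mod 1013).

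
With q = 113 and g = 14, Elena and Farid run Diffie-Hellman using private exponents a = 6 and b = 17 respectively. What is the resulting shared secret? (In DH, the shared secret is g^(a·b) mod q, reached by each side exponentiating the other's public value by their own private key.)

Elena sends A = g^a mod q = 14^6 mod 113.
14^1 ≡ 14 (mod 113)
14^2 = (14^1)^2 ≡ 14^2 = 196 ≡ 83 (mod 113)
14^4 = (14^2)^2 ≡ 83^2 = 6889 ≡ 109 (mod 113)
14^6 = 14^4 · 14^2 ≡ 109 · 83 ≡ 7 (mod 113).
So A = 7. Farid then computes K = A^b mod q = 7^17 mod 113.
7^1 ≡ 7 (mod 113)
7^2 = (7^1)^2 ≡ 7^2 = 49 ≡ 49 (mod 113)
7^4 = (7^2)^2 ≡ 49^2 = 2401 ≡ 28 (mod 113)
7^8 = (7^4)^2 ≡ 28^2 = 784 ≡ 106 (mod 113)
7^16 = (7^8)^2 ≡ 106^2 = 11236 ≡ 49 (mod 113)
7^17 = 7^16 · 7^1 ≡ 49 · 7 ≡ 4 (mod 113).

4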